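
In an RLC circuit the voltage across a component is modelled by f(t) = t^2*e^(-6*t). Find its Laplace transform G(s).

G(s) = 2/(s + 6)^3

L{e^(-6t)} = 1/(s + 6).
Then apply L{t^2·g(t)} = (-1)^2 d^2/ds^2[H(s)] with H(s) = 1/(s + 6):
differentiating 2 times and applying the sign gives 2/(s + 6)^3.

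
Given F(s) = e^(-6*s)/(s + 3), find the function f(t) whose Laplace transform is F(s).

The factor e^(-6s) signals a time shift by c = 6 (second shifting theorem).
L{e^(-3t)} = 1/(s + 3), so L^-1{1/(s + 3)} = e^(-3*t).
Hence the inverse is u(t - 6) times that function evaluated at t - 6.

f(t) = Heaviside(t - 6)*(exp(-3*t + 18))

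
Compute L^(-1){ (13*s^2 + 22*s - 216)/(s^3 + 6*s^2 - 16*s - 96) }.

exp(4*t) + 6*exp(-4*t) + 6*exp(-6*t)

Factor the denominator: s^3 + 6*s^2 - 16*s - 96 = (s - 4)*(s + 4)*(s + 6).
Partial fraction decomposition gives [1/(s - 4)] + [6/(s + 6)] + [6/(s + 4)].
Invert each term: 1/(s - 4) ↔ e^(4t); 6/(s + 6) ↔ 6e^(-6t); 6/(s + 4) ↔ 6e^(-4t).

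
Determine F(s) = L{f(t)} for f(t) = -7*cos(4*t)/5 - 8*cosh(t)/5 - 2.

F(s) = -7*s/(5*(s^2 + 16)) - 8*s/(5*(s^2 - 1)) - 2/s

The transform is linear, so treat each term independently.
(-8/5)·[L{cosh(t)} = s/(s^2 - 1)]; (-7/5)·[L{cos(4t)} = s/(s^2 + 16)]; L{-2} = -2/s.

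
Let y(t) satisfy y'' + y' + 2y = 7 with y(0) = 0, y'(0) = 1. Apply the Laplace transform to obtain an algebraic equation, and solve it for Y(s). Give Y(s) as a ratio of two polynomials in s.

Y(s) = (s + 7)/(s^3 + s^2 + 2*s)

Laplace-transform each side.
Using L{y''} = s^2 Y - s·y(0) - y'(0) and L{y'} = sY - y(0), with y(0) = 0, y'(0) = 1, the left side becomes (s^2 + s + 2)Y - (1).
The right side is L{7} = 7/s.
So (s^2 + s + 2)Y = 7/s + (1).
Solve for Y(s) and write it as one ratio of polynomials.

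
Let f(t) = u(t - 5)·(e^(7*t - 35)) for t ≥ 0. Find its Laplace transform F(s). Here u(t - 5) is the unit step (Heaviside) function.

F(s) = exp(-5*s)/(s - 7)

By the second shifting theorem, L{u(t - c)·g(t - c)} = e^(-cs)·G(s) with c = 5 and G(s) = L{g(t)}.
L{e^(7t)} = 1/(s - 7).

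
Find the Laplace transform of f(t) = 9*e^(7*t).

L{9} = 9/s.
By the first shifting theorem, multiplying by e^(7t) replaces s with s - 7.

9/(s - 7)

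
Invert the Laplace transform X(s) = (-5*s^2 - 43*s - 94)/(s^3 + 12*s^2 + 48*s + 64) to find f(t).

Factor the denominator: s^3 + 12*s^2 + 48*s + 64 = (s + 4)^3.
Partial fraction decomposition gives [-5/(s + 4)] + [-3/(s + 4)^2] + [-2/(s + 4)^3].
Invert each term: -5/(s + 4) ↔ -5e^(-4t); -3/(s + 4)^2 ↔ -3t·e^(-4t); -2/(s + 4)^3 ↔ (-1)t^2·e^(-4t).

f(t) = -t^2*exp(-4*t) - 3*t*exp(-4*t) - 5*exp(-4*t)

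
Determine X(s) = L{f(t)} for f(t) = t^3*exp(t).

X(s) = 6/(s - 1)^4

L{t^3} = 3!/s^4 = 6/s^4.
By the first shifting theorem, multiplying by e^(t) replaces s with s - 1.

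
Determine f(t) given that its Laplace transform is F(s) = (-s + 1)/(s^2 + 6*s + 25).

Complete the square in the denominator: s^2 + 6*s + 25 = (s + 3)^2 + 4^2.
Split the numerator to match: -s + 1 = -1·(s + 3) + 1·4.
Invert each term: -1·(s + 3)/((s + 3)^2 + 16) ↔ -e^(-3t)cos(4t); 1·4/((s + 3)^2 + 16) ↔ e^(-3t)sin(4t).

f(t) = exp(-3*t)*sin(4*t) - exp(-3*t)*cos(4*t)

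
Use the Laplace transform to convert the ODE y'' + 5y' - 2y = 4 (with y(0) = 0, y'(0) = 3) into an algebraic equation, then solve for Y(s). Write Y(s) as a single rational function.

Take the Laplace transform of both sides.
With L{y''} = s^2 Y - s·y(0) - y'(0) and L{y'} = sY - y(0), with y(0) = 0, y'(0) = 3: the LHS transforms to (s^2 + 5*s - 2)Y - (3).
The right side is L{4} = 4/s.
So (s^2 + 5*s - 2)Y = 4/s + (3).
Divide through and combine into a single rational function.

Y(s) = (3*s + 4)/(s^3 + 5*s^2 - 2*s)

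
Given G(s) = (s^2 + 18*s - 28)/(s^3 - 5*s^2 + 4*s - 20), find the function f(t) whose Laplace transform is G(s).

Factor the denominator: s^3 - 5*s^2 + 4*s - 20 = (s - 5)*(s^2 + 4).
Partial fraction decomposition gives [3/(s - 5)] + [-2*s/(s^2 + 4)] + [8/(s^2 + 4)].
Invert each term: 3/(s - 5) ↔ 3e^(5t); -2·s/(s^2 + 4) ↔ -2cos(2t); 4·2/(s^2 + 4) ↔ 4sin(2t).

f(t) = 3*exp(5*t) + 4*sin(2*t) - 2*cos(2*t)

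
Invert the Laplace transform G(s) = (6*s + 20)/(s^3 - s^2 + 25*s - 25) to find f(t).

f(t) = exp(t) + sin(5*t) - cos(5*t)

Factor the denominator: s^3 - s^2 + 25*s - 25 = (s - 1)*(s^2 + 25).
Partial fraction decomposition gives [1/(s - 1)] + [-s/(s^2 + 25)] + [5/(s^2 + 25)].
Invert each term: 1/(s - 1) ↔ e^(t); -1·s/(s^2 + 25) ↔ -cos(5t); 1·5/(s^2 + 25) ↔ sin(5t).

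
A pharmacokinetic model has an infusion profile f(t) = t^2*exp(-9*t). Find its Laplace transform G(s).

L{e^(-9t)} = 1/(s + 9).
Then apply L{t^2·g(t)} = (-1)^2 d^2/ds^2[H(s)] with H(s) = 1/(s + 9):
differentiating 2 times and applying the sign gives 2/(s + 9)^3.

G(s) = 2/(s + 9)^3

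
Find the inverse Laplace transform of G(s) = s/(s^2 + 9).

cos(3*t)

Since L{cos(3t)} = s/(s^2 + 9), the inverse is cos(3*t).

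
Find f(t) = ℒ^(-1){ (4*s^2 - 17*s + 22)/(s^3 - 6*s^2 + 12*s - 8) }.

Factor the denominator: s^3 - 6*s^2 + 12*s - 8 = (s - 2)^3.
Partial fraction decomposition gives [4/(s - 2)] + [-1/(s - 2)^2] + [4/(s - 2)^3].
Invert each term: 4/(s - 2) ↔ 4e^(2t); -1/(s - 2)^2 ↔ -t·e^(2t); 4/(s - 2)^3 ↔ (2)t^2·e^(2t).

f(t) = 2*t^2*exp(2*t) - t*exp(2*t) + 4*exp(2*t)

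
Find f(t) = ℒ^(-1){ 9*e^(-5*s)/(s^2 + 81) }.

f(t) = Heaviside(t - 5)*(sin(9*t - 45))

The factor e^(-5s) signals a time shift by c = 5 (second shifting theorem).
L{sin(9t)} = 9/(s^2 + 81), so L^-1{9/(s^2 + 81)} = sin(9*t).
Hence the inverse is u(t - 5) times that function evaluated at t - 5.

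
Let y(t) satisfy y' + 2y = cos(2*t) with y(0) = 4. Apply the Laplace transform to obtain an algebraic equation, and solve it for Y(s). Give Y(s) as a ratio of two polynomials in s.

Y(s) = (4*s^2 + s + 16)/(s^3 + 2*s^2 + 4*s + 8)

Take the Laplace transform of both sides.
With L{y'} = sY - y(0) = sY - 4: the LHS transforms to (s + 2)Y - (4).
The right side is L{cos(2*t)} = s/(s^2 + 4).
So (s + 2)Y = s/(s^2 + 4) + (4).
Divide through and combine into a single rational function.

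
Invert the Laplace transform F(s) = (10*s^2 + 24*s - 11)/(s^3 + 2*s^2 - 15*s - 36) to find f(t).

Factor the denominator: s^3 + 2*s^2 - 15*s - 36 = (s - 4)*(s + 3)^2.
Partial fraction decomposition gives [5/(s + 3)] + [-1/(s + 3)^2] + [5/(s - 4)].
Invert each term: 5/(s + 3) ↔ 5e^(-3t); -1/(s + 3)^2 ↔ -t·e^(-3t); 5/(s - 4) ↔ 5e^(4t).

f(t) = -t*exp(-3*t) + 5*exp(4*t) + 5*exp(-3*t)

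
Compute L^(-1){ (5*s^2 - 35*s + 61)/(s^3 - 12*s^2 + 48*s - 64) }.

Factor the denominator: s^3 - 12*s^2 + 48*s - 64 = (s - 4)^3.
Partial fraction decomposition gives [5/(s - 4)] + [5/(s - 4)^2] + [(s - 4)^(-3)].
Invert each term: 5/(s - 4) ↔ 5e^(4t); 5/(s - 4)^2 ↔ 5t·e^(4t); 1/(s - 4)^3 ↔ (1/2)t^2·e^(4t).

t^2*exp(4*t)/2 + 5*t*exp(4*t) + 5*exp(4*t)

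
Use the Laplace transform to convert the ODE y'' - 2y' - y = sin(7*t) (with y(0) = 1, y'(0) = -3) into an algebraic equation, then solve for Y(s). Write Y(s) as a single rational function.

Laplace-transform each side.
Using L{y''} = s^2 Y - s·y(0) - y'(0) and L{y'} = sY - y(0), with y(0) = 1, y'(0) = -3, the left side becomes (s^2 - 2*s - 1)Y - (s - 5).
The right side is L{sin(7*t)} = 7/(s^2 + 49).
So (s^2 - 2*s - 1)Y = 7/(s^2 + 49) + (s - 5).
Isolate Y and clear denominators.

Y(s) = (s^3 - 5*s^2 + 49*s - 238)/(s^4 - 2*s^3 + 48*s^2 - 98*s - 49)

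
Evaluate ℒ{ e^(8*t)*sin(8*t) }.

8/((s - 8)^2 + 64)

L{sin(8t)} = 8/(s^2 + 64).
By the first shifting theorem, multiplying by e^(8t) replaces s with s - 8.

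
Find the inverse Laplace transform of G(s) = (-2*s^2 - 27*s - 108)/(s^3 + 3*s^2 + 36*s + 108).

Factor the denominator: s^3 + 3*s^2 + 36*s + 108 = (s + 3)*(s^2 + 36).
Partial fraction decomposition gives [-1/(s + 3)] + [-s/(s^2 + 36)] + [-24/(s^2 + 36)].
Invert each term: -1/(s + 3) ↔ -e^(-3t); -1·s/(s^2 + 36) ↔ -cos(6t); -4·6/(s^2 + 36) ↔ -4sin(6t).

-4*sin(6*t) - cos(6*t) - exp(-3*t)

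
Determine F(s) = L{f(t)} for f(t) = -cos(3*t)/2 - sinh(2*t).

F(s) = -s/(2*(s^2 + 9)) - 2/(s^2 - 4)

Apply the Laplace transform termwise.
(-1/2)·[L{cos(3t)} = s/(s^2 + 9)]; (-1)·[L{sinh(2t)} = 2/(s^2 - 4)].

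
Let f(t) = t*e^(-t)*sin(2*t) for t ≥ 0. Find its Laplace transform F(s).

L{sin(2t)} = 2/(s^2 + 4).
Multiplying by e^(-t) shifts s → s + 1, so L{e^(-t)*sin(2*t)} = 2/((s + 1)^2 + 4).
Then apply L{t·g(t)} = -d/ds[G(s)] with G(s) = 2/((s + 1)^2 + 4):
differentiating 1 time and applying the sign gives 4*(s + 1)/(s^2 + 2*s + 5)^2.

F(s) = 4*(s + 1)/(s^2 + 2*s + 5)^2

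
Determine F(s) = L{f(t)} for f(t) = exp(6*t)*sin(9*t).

F(s) = 9/((s - 6)^2 + 81)

L{sin(9t)} = 9/(s^2 + 81).
By the first shifting theorem, multiplying by e^(6t) replaces s with s - 6.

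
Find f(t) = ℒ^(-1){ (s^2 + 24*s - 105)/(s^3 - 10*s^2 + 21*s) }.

f(t) = 4*exp(7*t) + 2*exp(3*t) - 5

Factor the denominator: s^3 - 10*s^2 + 21*s = s*(s - 7)*(s - 3).
Partial fraction decomposition gives [2/(s - 3)] + [4/(s - 7)] + [-5/s].
Invert each term: 2/(s - 3) ↔ 2e^(3t); 4/(s - 7) ↔ 4e^(7t); -5/(s - 0) ↔ -5e^(0t).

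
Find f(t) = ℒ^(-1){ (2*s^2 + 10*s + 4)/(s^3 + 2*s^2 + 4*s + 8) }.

Factor the denominator: s^3 + 2*s^2 + 4*s + 8 = (s + 2)*(s^2 + 4).
Partial fraction decomposition gives [-1/(s + 2)] + [3*s/(s^2 + 4)] + [4/(s^2 + 4)].
Invert each term: -1/(s + 2) ↔ -e^(-2t); 3·s/(s^2 + 4) ↔ 3cos(2t); 2·2/(s^2 + 4) ↔ 2sin(2t).

f(t) = 2*sin(2*t) + 3*cos(2*t) - exp(-2*t)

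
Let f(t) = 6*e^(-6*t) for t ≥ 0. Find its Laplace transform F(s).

F(s) = 6/(s + 6)

L{6} = 6/s.
By the first shifting theorem, multiplying by e^(-6t) replaces s with s + 6.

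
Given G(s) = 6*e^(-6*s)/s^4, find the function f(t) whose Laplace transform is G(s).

f(t) = Heaviside(t - 6)*((t - 6)^3)

The factor e^(-6s) signals a time shift by c = 6 (second shifting theorem).
L{t^3} = 3!/s^4 = 6/s^4, so L^-1{6/s^4} = t^3.
Hence the inverse is u(t - 6) times that function evaluated at t - 6.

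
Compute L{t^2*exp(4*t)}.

L{t^2} = 2!/s^3 = 2/s^3.
By the first shifting theorem, multiplying by e^(4t) replaces s with s - 4.

2/(s - 4)^3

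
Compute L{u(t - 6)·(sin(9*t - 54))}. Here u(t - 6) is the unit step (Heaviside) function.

By the second shifting theorem, L{u(t - c)·g(t - c)} = e^(-cs)·H(s) with c = 6 and H(s) = L{g(t)}.
L{sin(9t)} = 9/(s^2 + 81).

9*exp(-6*s)/(s^2 + 81)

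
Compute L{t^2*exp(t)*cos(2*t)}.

L{cos(2t)} = s/(s^2 + 4).
Multiplying by e^(t) shifts s → s - 1, so L{exp(t)*cos(2*t)} = (s - 1)/((s - 1)^2 + 4).
Then apply L{t^2·g(t)} = (-1)^2 d^2/ds^2[G(s)] with G(s) = (s - 1)/((s - 1)^2 + 4):
differentiating 2 times and applying the sign gives 2*(s - 1)*(s^2 - 2*s - 11)/(s^2 - 2*s + 5)^3.

2*(s - 1)*(s^2 - 2*s - 11)/(s^2 - 2*s + 5)^3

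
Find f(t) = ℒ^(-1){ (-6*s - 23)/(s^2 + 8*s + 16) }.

Factor the denominator: s^2 + 8*s + 16 = (s + 4)^2.
Partial fraction decomposition gives [-6/(s + 4)] + [(s + 4)^(-2)].
Invert each term: -6/(s + 4) ↔ -6e^(-4t); 1/(s + 4)^2 ↔ t·e^(-4t).

f(t) = t*exp(-4*t) - 6*exp(-4*t)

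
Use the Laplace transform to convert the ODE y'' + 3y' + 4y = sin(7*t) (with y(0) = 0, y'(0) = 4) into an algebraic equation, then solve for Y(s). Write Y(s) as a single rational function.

Y(s) = (4*s^2 + 203)/(s^4 + 3*s^3 + 53*s^2 + 147*s + 196)

Laplace-transform each side.
Using L{y''} = s^2 Y - s·y(0) - y'(0) and L{y'} = sY - y(0), with y(0) = 0, y'(0) = 4, the left side becomes (s^2 + 3*s + 4)Y - (4).
The right side is L{sin(7*t)} = 7/(s^2 + 49).
So (s^2 + 3*s + 4)Y = 7/(s^2 + 49) + (4).
Solve for Y(s) and write it as one ratio of polynomials.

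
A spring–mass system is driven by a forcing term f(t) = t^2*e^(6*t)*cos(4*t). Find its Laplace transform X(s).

L{cos(4t)} = s/(s^2 + 16).
Multiplying by e^(6t) shifts s → s - 6, so L{e^(6*t)*cos(4*t)} = (s - 6)/((s - 6)^2 + 16).
Then apply L{t^2·g(t)} = (-1)^2 d^2/ds^2[G(s)] with G(s) = (s - 6)/((s - 6)^2 + 16):
differentiating 2 times and applying the sign gives 2*(s - 6)*(s^2 - 12*s - 12)/(s^2 - 12*s + 52)^3.

X(s) = 2*(s - 6)*(s^2 - 12*s - 12)/(s^2 - 12*s + 52)^3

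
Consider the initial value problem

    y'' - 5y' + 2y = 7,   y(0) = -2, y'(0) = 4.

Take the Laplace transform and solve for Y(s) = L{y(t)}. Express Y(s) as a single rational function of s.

Y(s) = (-2*s^2 + 14*s + 7)/(s^3 - 5*s^2 + 2*s)

Transform both sides with L{·}.
Using L{y''} = s^2 Y - s·y(0) - y'(0) and L{y'} = sY - y(0), with y(0) = -2, y'(0) = 4, the left side becomes (s^2 - 5*s + 2)Y - (-2*s + 14).
The right side is L{7} = 7/s.
So (s^2 - 5*s + 2)Y = 7/s + (-2*s + 14).
Divide through and combine into a single rational function.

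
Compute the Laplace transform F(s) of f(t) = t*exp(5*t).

L{e^(5t)} = 1/(s - 5).
Then apply L{t·g(t)} = -d/ds[G(s)] with G(s) = 1/(s - 5):
differentiating 1 time and applying the sign gives (s - 5)^(-2).

F(s) = (s - 5)^(-2)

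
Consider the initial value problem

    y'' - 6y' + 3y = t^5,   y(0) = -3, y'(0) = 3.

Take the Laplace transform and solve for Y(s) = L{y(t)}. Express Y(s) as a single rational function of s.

Y(s) = (-3*s^7 + 21*s^6 + 120)/(s^8 - 6*s^7 + 3*s^6)

Laplace-transform each side.
With L{y''} = s^2 Y - s·y(0) - y'(0) and L{y'} = sY - y(0), with y(0) = -3, y'(0) = 3: the LHS transforms to (s^2 - 6*s + 3)Y - (-3*s + 21).
The right side is L{t^5} = 120/s^6.
So (s^2 - 6*s + 3)Y = 120/s^6 + (-3*s + 21).
Isolate Y and clear denominators.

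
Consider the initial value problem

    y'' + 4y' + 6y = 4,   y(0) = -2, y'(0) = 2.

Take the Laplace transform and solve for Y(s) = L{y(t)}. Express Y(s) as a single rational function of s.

Take the Laplace transform of both sides.
Using L{y''} = s^2 Y - s·y(0) - y'(0) and L{y'} = sY - y(0), with y(0) = -2, y'(0) = 2, the left side becomes (s^2 + 4*s + 6)Y - (-2*s - 6).
The right side is L{4} = 4/s.
So (s^2 + 4*s + 6)Y = 4/s + (-2*s - 6).
Solve for Y(s) and write it as one ratio of polynomials.

Y(s) = (-2*s^2 - 6*s + 4)/(s^3 + 4*s^2 + 6*s)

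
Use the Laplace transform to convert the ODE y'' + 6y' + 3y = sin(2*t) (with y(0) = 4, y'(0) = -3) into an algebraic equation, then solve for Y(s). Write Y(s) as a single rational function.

Y(s) = (4*s^3 + 21*s^2 + 16*s + 86)/(s^4 + 6*s^3 + 7*s^2 + 24*s + 12)

Laplace-transform each side.
With L{y''} = s^2 Y - s·y(0) - y'(0) and L{y'} = sY - y(0), with y(0) = 4, y'(0) = -3: the LHS transforms to (s^2 + 6*s + 3)Y - (4*s + 21).
The right side is L{sin(2*t)} = 2/(s^2 + 4).
So (s^2 + 6*s + 3)Y = 2/(s^2 + 4) + (4*s + 21).
Divide through and combine into a single rational function.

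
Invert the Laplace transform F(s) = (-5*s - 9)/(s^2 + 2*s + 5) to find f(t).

Complete the square in the denominator: s^2 + 2*s + 5 = (s + 1)^2 + 2^2.
Split the numerator to match: -5*s - 9 = -5·(s + 1) - 2·2.
Invert each term: -5·(s + 1)/((s + 1)^2 + 4) ↔ -5e^(-t)cos(2t); -2·2/((s + 1)^2 + 4) ↔ -2e^(-t)sin(2t).

f(t) = -2*exp(-t)*sin(2*t) - 5*exp(-t)*cos(2*t)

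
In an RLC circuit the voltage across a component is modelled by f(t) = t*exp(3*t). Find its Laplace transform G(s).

G(s) = (s - 3)^(-2)

L{e^(3t)} = 1/(s - 3).
Then apply L{t·g(t)} = -d/ds[H(s)] with H(s) = 1/(s - 3):
differentiating 1 time and applying the sign gives (s - 3)^(-2).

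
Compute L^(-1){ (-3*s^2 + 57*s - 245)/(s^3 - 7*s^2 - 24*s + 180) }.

-t*exp(6*t) + 2*exp(6*t) - 5*exp(-5*t)

Factor the denominator: s^3 - 7*s^2 - 24*s + 180 = (s - 6)^2*(s + 5).
Partial fraction decomposition gives [2/(s - 6)] + [-1/(s - 6)^2] + [-5/(s + 5)].
Invert each term: 2/(s - 6) ↔ 2e^(6t); -1/(s - 6)^2 ↔ -t·e^(6t); -5/(s + 5) ↔ -5e^(-5t).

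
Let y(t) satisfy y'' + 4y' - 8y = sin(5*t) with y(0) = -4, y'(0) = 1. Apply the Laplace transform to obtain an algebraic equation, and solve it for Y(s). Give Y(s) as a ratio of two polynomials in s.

Apply the Laplace transform to the equation.
Using L{y''} = s^2 Y - s·y(0) - y'(0) and L{y'} = sY - y(0), with y(0) = -4, y'(0) = 1, the left side becomes (s^2 + 4*s - 8)Y - (-4*s - 15).
The right side is L{sin(5*t)} = 5/(s^2 + 25).
So (s^2 + 4*s - 8)Y = 5/(s^2 + 25) + (-4*s - 15).
Divide through and combine into a single rational function.

Y(s) = (-4*s^3 - 15*s^2 - 100*s - 370)/(s^4 + 4*s^3 + 17*s^2 + 100*s - 200)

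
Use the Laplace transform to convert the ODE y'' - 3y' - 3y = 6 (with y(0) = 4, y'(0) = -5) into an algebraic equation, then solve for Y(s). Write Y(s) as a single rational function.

Y(s) = (4*s^2 - 17*s + 6)/(s^3 - 3*s^2 - 3*s)

Laplace-transform each side.
With L{y''} = s^2 Y - s·y(0) - y'(0) and L{y'} = sY - y(0), with y(0) = 4, y'(0) = -5: the LHS transforms to (s^2 - 3*s - 3)Y - (4*s - 17).
The right side is L{6} = 6/s.
So (s^2 - 3*s - 3)Y = 6/s + (4*s - 17).
Solve for Y(s) and write it as one ratio of polynomials.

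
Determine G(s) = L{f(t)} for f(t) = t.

L{t} = 1!/s^2 = 1/s^2.

G(s) = s^(-2)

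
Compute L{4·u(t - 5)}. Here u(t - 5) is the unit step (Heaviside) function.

4*exp(-5*s)/s

By the second shifting theorem, L{u(t - c)·g(t - c)} = e^(-cs)·G(s) with c = 5 and G(s) = L{g(t)}.
L{4} = 4/s.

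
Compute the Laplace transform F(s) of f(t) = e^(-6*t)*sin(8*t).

L{sin(8t)} = 8/(s^2 + 64).
By the first shifting theorem, multiplying by e^(-6t) replaces s with s + 6.

F(s) = 8/((s + 6)^2 + 64)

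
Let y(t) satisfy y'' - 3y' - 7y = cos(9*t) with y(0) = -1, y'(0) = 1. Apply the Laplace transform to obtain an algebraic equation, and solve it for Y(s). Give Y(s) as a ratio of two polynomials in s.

Y(s) = (-s^3 + 4*s^2 - 80*s + 324)/(s^4 - 3*s^3 + 74*s^2 - 243*s - 567)

Laplace-transform each side.
Using L{y''} = s^2 Y - s·y(0) - y'(0) and L{y'} = sY - y(0), with y(0) = -1, y'(0) = 1, the left side becomes (s^2 - 3*s - 7)Y - (-s + 4).
The right side is L{cos(9*t)} = s/(s^2 + 81).
So (s^2 - 3*s - 7)Y = s/(s^2 + 81) + (-s + 4).
Isolate Y and clear denominators.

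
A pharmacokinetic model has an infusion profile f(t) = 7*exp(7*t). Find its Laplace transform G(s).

L{7} = 7/s.
By the first shifting theorem, multiplying by e^(7t) replaces s with s - 7.

G(s) = 7/(s - 7)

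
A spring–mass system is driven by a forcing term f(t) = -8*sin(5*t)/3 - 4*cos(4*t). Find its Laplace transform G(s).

G(s) = -4*s/(s^2 + 16) - 40/(3*(s^2 + 25))

The transform is linear, so treat each term independently.
(-4)·[L{cos(4t)} = s/(s^2 + 16)]; (-8/3)·[L{sin(5t)} = 5/(s^2 + 25)].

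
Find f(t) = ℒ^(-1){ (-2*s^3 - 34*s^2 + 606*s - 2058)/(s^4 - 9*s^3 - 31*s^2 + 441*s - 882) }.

f(t) = -3*exp(7*t) + 2*exp(6*t) - 5*exp(3*t) + 4*exp(-7*t)

Factor the denominator: s^4 - 9*s^3 - 31*s^2 + 441*s - 882 = (s - 7)*(s - 6)*(s - 3)*(s + 7).
Partial fraction decomposition gives [-3/(s - 7)] + [2/(s - 6)] + [4/(s + 7)] + [-5/(s - 3)].
Invert each term: -3/(s - 7) ↔ -3e^(7t); 2/(s - 6) ↔ 2e^(6t); 4/(s + 7) ↔ 4e^(-7t); -5/(s - 3) ↔ -5e^(3t).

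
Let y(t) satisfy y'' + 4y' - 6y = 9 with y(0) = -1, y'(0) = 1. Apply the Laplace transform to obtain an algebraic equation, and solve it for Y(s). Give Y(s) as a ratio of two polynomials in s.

Y(s) = (-s^2 - 3*s + 9)/(s^3 + 4*s^2 - 6*s)

Take the Laplace transform of both sides.
With L{y''} = s^2 Y - s·y(0) - y'(0) and L{y'} = sY - y(0), with y(0) = -1, y'(0) = 1: the LHS transforms to (s^2 + 4*s - 6)Y - (-s - 3).
The right side is L{9} = 9/s.
So (s^2 + 4*s - 6)Y = 9/s + (-s - 3).
Divide through and combine into a single rational function.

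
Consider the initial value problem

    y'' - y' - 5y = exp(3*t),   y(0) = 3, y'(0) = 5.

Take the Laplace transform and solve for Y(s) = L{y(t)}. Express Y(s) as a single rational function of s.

Y(s) = (3*s^2 - 7*s - 5)/(s^3 - 4*s^2 - 2*s + 15)

Laplace-transform each side.
Using L{y''} = s^2 Y - s·y(0) - y'(0) and L{y'} = sY - y(0), with y(0) = 3, y'(0) = 5, the left side becomes (s^2 - s - 5)Y - (3*s + 2).
The right side is L{exp(3*t)} = 1/(s - 3).
So (s^2 - s - 5)Y = 1/(s - 3) + (3*s + 2).
Solve for Y(s) and write it as one ratio of polynomials.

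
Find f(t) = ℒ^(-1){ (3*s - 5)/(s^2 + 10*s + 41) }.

Complete the square in the denominator: s^2 + 10*s + 41 = (s + 5)^2 + 4^2.
Split the numerator to match: 3*s - 5 = 3·(s + 5) - 5·4.
Invert each term: 3·(s + 5)/((s + 5)^2 + 16) ↔ 3e^(-5t)cos(4t); -5·4/((s + 5)^2 + 16) ↔ -5e^(-5t)sin(4t).

f(t) = -5*exp(-5*t)*sin(4*t) + 3*exp(-5*t)*cos(4*t)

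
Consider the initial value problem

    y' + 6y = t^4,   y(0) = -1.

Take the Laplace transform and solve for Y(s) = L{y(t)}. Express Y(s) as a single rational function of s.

Y(s) = (-s^5 + 24)/(s^6 + 6*s^5)

Laplace-transform each side.
The derivative rules (L{y'} = sY - y(0) = sY - (-1)) turn the left side into (s + 6)Y - (-1).
The right side is L{t^4} = 24/s^5.
So (s + 6)Y = 24/s^5 + (-1).
Solve for Y(s) and write it as one ratio of polynomials.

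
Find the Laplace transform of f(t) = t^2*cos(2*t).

L{cos(2t)} = s/(s^2 + 4).
Then apply L{t^2·g(t)} = (-1)^2 d^2/ds^2[G(s)] with G(s) = s/(s^2 + 4):
differentiating 2 times and applying the sign gives 2*s*(s^2 - 12)/(s^2 + 4)^3.

2*s*(s^2 - 12)/(s^2 + 4)^3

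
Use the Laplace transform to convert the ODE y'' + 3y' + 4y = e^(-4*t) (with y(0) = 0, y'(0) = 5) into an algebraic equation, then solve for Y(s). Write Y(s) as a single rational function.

Transform both sides with L{·}.
With L{y''} = s^2 Y - s·y(0) - y'(0) and L{y'} = sY - y(0), with y(0) = 0, y'(0) = 5: the LHS transforms to (s^2 + 3*s + 4)Y - (5).
The right side is L{e^(-4*t)} = 1/(s + 4).
So (s^2 + 3*s + 4)Y = 1/(s + 4) + (5).
Isolate Y and clear denominators.

Y(s) = (5*s + 21)/(s^3 + 7*s^2 + 16*s + 16)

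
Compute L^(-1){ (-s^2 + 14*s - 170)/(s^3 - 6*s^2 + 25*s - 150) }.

Factor the denominator: s^3 - 6*s^2 + 25*s - 150 = (s - 6)*(s^2 + 25).
Partial fraction decomposition gives [-2/(s - 6)] + [s/(s^2 + 25)] + [20/(s^2 + 25)].
Invert each term: -2/(s - 6) ↔ -2e^(6t); 1·s/(s^2 + 25) ↔ cos(5t); 4·5/(s^2 + 25) ↔ 4sin(5t).

-2*exp(6*t) + 4*sin(5*t) + cos(5*t)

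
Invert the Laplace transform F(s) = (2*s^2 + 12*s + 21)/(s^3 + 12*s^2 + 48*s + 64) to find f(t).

f(t) = 5*t^2*exp(-4*t)/2 - 4*t*exp(-4*t) + 2*exp(-4*t)

Factor the denominator: s^3 + 12*s^2 + 48*s + 64 = (s + 4)^3.
Partial fraction decomposition gives [2/(s + 4)] + [-4/(s + 4)^2] + [5/(s + 4)^3].
Invert each term: 2/(s + 4) ↔ 2e^(-4t); -4/(s + 4)^2 ↔ -4t·e^(-4t); 5/(s + 4)^3 ↔ (5/2)t^2·e^(-4t).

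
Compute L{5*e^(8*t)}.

5/(s - 8)

L{5} = 5/s.
By the first shifting theorem, multiplying by e^(8t) replaces s with s - 8.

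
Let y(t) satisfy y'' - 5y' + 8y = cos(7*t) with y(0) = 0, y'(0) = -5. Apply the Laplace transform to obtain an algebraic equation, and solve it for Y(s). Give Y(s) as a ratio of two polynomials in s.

Apply the Laplace transform to the equation.
With L{y''} = s^2 Y - s·y(0) - y'(0) and L{y'} = sY - y(0), with y(0) = 0, y'(0) = -5: the LHS transforms to (s^2 - 5*s + 8)Y - (-5).
The right side is L{cos(7*t)} = s/(s^2 + 49).
So (s^2 - 5*s + 8)Y = s/(s^2 + 49) + (-5).
Isolate Y and clear denominators.

Y(s) = (-5*s^2 + s - 245)/(s^4 - 5*s^3 + 57*s^2 - 245*s + 392)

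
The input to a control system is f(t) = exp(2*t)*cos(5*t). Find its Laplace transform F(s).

L{cos(5t)} = s/(s^2 + 25).
By the first shifting theorem, multiplying by e^(2t) replaces s with s - 2.

F(s) = (s - 2)/((s - 2)^2 + 25)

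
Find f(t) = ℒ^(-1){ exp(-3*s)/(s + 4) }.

f(t) = Heaviside(t - 3)*(exp(-4*t + 12))

The factor e^(-3s) signals a time shift by c = 3 (second shifting theorem).
L{e^(-4t)} = 1/(s + 4), so L^-1{1/(s + 4)} = exp(-4*t).
Hence the inverse is u(t - 3) times that function evaluated at t - 3.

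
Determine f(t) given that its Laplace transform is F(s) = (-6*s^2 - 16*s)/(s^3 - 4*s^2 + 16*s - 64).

f(t) = -5*exp(4*t) - 5*sin(4*t) - cos(4*t)

Factor the denominator: s^3 - 4*s^2 + 16*s - 64 = (s - 4)*(s^2 + 16).
Partial fraction decomposition gives [-5/(s - 4)] + [-s/(s^2 + 16)] + [-20/(s^2 + 16)].
Invert each term: -5/(s - 4) ↔ -5e^(4t); -1·s/(s^2 + 16) ↔ -cos(4t); -5·4/(s^2 + 16) ↔ -5sin(4t).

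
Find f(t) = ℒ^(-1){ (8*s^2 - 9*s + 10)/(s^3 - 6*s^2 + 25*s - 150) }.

Factor the denominator: s^3 - 6*s^2 + 25*s - 150 = (s - 6)*(s^2 + 25).
Partial fraction decomposition gives [4/(s - 6)] + [4*s/(s^2 + 25)] + [15/(s^2 + 25)].
Invert each term: 4/(s - 6) ↔ 4e^(6t); 4·s/(s^2 + 25) ↔ 4cos(5t); 3·5/(s^2 + 25) ↔ 3sin(5t).

f(t) = 4*exp(6*t) + 3*sin(5*t) + 4*cos(5*t)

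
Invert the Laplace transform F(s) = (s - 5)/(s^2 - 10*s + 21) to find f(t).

f(t) = exp(5*t)*cosh(2*t)

Rewrite the denominator: s^2 - 10*s + 21 = (s - 5)^2 - 4.
The form in (s - 5) signals a first-shifting-theorem factor e^(5t).
Since L{cosh(2t)} = s/(s^2 - 4), the inverse is e^(5*t)*cosh(2*t).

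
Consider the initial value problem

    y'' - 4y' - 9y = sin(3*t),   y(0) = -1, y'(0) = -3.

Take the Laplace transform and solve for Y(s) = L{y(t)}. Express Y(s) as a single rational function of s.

Take the Laplace transform of both sides.
The derivative rules (L{y''} = s^2 Y - s·y(0) - y'(0) and L{y'} = sY - y(0), with y(0) = -1, y'(0) = -3) turn the left side into (s^2 - 4*s - 9)Y - (-s + 1).
The right side is L{sin(3*t)} = 3/(s^2 + 9).
So (s^2 - 4*s - 9)Y = 3/(s^2 + 9) + (-s + 1).
Solve for Y(s) and write it as one ratio of polynomials.

Y(s) = (-s^3 + s^2 - 9*s + 12)/(s^4 - 4*s^3 - 36*s - 81)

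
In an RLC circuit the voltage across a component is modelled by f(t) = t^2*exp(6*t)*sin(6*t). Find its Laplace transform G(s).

G(s) = 36*(s^2 - 12*s + 24)/(s^2 - 12*s + 72)^3

L{sin(6t)} = 6/(s^2 + 36).
Multiplying by e^(6t) shifts s → s - 6, so L{exp(6*t)*sin(6*t)} = 6/((s - 6)^2 + 36).
Then apply L{t^2·g(t)} = (-1)^2 d^2/ds^2[H(s)] with H(s) = 6/((s - 6)^2 + 36):
differentiating 2 times and applying the sign gives 36*(s^2 - 12*s + 24)/(s^2 - 12*s + 72)^3.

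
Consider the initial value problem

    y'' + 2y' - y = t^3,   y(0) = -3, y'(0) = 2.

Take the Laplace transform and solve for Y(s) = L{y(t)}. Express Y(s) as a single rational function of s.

Y(s) = (-3*s^5 - 4*s^4 + 6)/(s^6 + 2*s^5 - s^4)

Transform both sides with L{·}.
Using L{y''} = s^2 Y - s·y(0) - y'(0) and L{y'} = sY - y(0), with y(0) = -3, y'(0) = 2, the left side becomes (s^2 + 2*s - 1)Y - (-3*s - 4).
The right side is L{t^3} = 6/s^4.
So (s^2 + 2*s - 1)Y = 6/s^4 + (-3*s - 4).
Solve for Y(s) and write it as one ratio of polynomials.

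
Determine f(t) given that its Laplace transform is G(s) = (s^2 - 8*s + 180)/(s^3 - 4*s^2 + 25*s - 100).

Factor the denominator: s^3 - 4*s^2 + 25*s - 100 = (s - 4)*(s^2 + 25).
Partial fraction decomposition gives [4/(s - 4)] + [-3*s/(s^2 + 25)] + [-20/(s^2 + 25)].
Invert each term: 4/(s - 4) ↔ 4e^(4t); -3·s/(s^2 + 25) ↔ -3cos(5t); -4·5/(s^2 + 25) ↔ -4sin(5t).

f(t) = 4*exp(4*t) - 4*sin(5*t) - 3*cos(5*t)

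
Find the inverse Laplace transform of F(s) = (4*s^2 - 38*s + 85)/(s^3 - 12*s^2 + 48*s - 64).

Factor the denominator: s^3 - 12*s^2 + 48*s - 64 = (s - 4)^3.
Partial fraction decomposition gives [4/(s - 4)] + [-6/(s - 4)^2] + [-3/(s - 4)^3].
Invert each term: 4/(s - 4) ↔ 4e^(4t); -6/(s - 4)^2 ↔ -6t·e^(4t); -3/(s - 4)^3 ↔ (-3/2)t^2·e^(4t).

-3*t^2*exp(4*t)/2 - 6*t*exp(4*t) + 4*exp(4*t)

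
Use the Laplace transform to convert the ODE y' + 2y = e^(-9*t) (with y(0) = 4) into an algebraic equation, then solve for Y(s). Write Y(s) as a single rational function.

Take the Laplace transform of both sides.
With L{y'} = sY - y(0) = sY - 4: the LHS transforms to (s + 2)Y - (4).
The right side is L{e^(-9*t)} = 1/(s + 9).
So (s + 2)Y = 1/(s + 9) + (4).
Divide through and combine into a single rational function.

Y(s) = (4*s + 37)/(s^2 + 11*s + 18)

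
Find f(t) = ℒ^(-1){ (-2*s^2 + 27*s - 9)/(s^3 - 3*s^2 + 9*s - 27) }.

f(t) = 3*exp(3*t) + 4*sin(3*t) - 5*cos(3*t)

Factor the denominator: s^3 - 3*s^2 + 9*s - 27 = (s - 3)*(s^2 + 9).
Partial fraction decomposition gives [3/(s - 3)] + [-5*s/(s^2 + 9)] + [12/(s^2 + 9)].
Invert each term: 3/(s - 3) ↔ 3e^(3t); -5·s/(s^2 + 9) ↔ -5cos(3t); 4·3/(s^2 + 9) ↔ 4sin(3t).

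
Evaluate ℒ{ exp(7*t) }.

L{e^(7t)} = 1/(s - 7).

1/(s - 7)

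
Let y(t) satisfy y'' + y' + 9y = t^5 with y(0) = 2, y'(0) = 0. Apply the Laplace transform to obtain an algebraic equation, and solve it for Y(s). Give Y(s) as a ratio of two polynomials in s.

Y(s) = (2*s^7 + 2*s^6 + 120)/(s^8 + s^7 + 9*s^6)

Take the Laplace transform of both sides.
Using L{y''} = s^2 Y - s·y(0) - y'(0) and L{y'} = sY - y(0), with y(0) = 2, y'(0) = 0, the left side becomes (s^2 + s + 9)Y - (2*s + 2).
The right side is L{t^5} = 120/s^6.
So (s^2 + s + 9)Y = 120/s^6 + (2*s + 2).
Divide through and combine into a single rational function.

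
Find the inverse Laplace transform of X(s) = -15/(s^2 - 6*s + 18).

-5*exp(3*t)*sin(3*t)

Rewrite the denominator: s^2 - 6*s + 18 = (s - 3)^2 + 9.
The form in (s - 3) signals a first-shifting-theorem factor e^(3t).
Since L{sin(3t)} = 3/(s^2 + 9), the inverse is e^(3*t)*sin(3*t), scaled by -5.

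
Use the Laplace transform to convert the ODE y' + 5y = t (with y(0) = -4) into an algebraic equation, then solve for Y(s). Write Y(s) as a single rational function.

Y(s) = (-4*s^2 + 1)/(s^3 + 5*s^2)

Take the Laplace transform of both sides.
The derivative rules (L{y'} = sY - y(0) = sY - (-4)) turn the left side into (s + 5)Y - (-4).
The right side is L{t} = s^(-2).
So (s + 5)Y = s^(-2) + (-4).
Divide through and combine into a single rational function.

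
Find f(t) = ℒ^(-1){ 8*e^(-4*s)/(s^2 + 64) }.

The factor e^(-4s) signals a time shift by c = 4 (second shifting theorem).
L{sin(8t)} = 8/(s^2 + 64), so L^-1{8/(s^2 + 64)} = sin(8*t).
Hence the inverse is u(t - 4) times that function evaluated at t - 4.

f(t) = Heaviside(t - 4)*(sin(8*t - 32))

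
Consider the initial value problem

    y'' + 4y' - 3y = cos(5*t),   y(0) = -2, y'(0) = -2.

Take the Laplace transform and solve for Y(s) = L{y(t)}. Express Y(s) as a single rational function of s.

Y(s) = (-2*s^3 - 10*s^2 - 49*s - 250)/(s^4 + 4*s^3 + 22*s^2 + 100*s - 75)

Transform both sides with L{·}.
The derivative rules (L{y''} = s^2 Y - s·y(0) - y'(0) and L{y'} = sY - y(0), with y(0) = -2, y'(0) = -2) turn the left side into (s^2 + 4*s - 3)Y - (-2*s - 10).
The right side is L{cos(5*t)} = s/(s^2 + 25).
So (s^2 + 4*s - 3)Y = s/(s^2 + 25) + (-2*s - 10).
Divide through and combine into a single rational function.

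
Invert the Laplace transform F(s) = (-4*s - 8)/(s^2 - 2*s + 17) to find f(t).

Complete the square in the denominator: s^2 - 2*s + 17 = (s - 1)^2 + 4^2.
Split the numerator to match: -4*s - 8 = -4·(s - 1) - 3·4.
Invert each term: -4·(s - 1)/((s - 1)^2 + 16) ↔ -4e^(t)cos(4t); -3·4/((s - 1)^2 + 16) ↔ -3e^(t)sin(4t).

f(t) = -3*exp(t)*sin(4*t) - 4*exp(t)*cos(4*t)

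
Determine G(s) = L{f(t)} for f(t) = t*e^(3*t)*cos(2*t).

L{cos(2t)} = s/(s^2 + 4).
Multiplying by e^(3t) shifts s → s - 3, so L{e^(3*t)*cos(2*t)} = (s - 3)/((s - 3)^2 + 4).
Then apply L{t·g(t)} = -d/ds[H(s)] with H(s) = (s - 3)/((s - 3)^2 + 4):
differentiating 1 time and applying the sign gives (s - 5)*(s - 1)/(s^2 - 6*s + 13)^2.

G(s) = (s - 5)*(s - 1)/(s^2 - 6*s + 13)^2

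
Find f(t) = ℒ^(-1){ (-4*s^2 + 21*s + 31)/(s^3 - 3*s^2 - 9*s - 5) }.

f(t) = -t*exp(-t) + exp(5*t) - 5*exp(-t)

Factor the denominator: s^3 - 3*s^2 - 9*s - 5 = (s - 5)*(s + 1)^2.
Partial fraction decomposition gives [-5/(s + 1)] + [-1/(s + 1)^2] + [1/(s - 5)].
Invert each term: -5/(s + 1) ↔ -5e^(-t); -1/(s + 1)^2 ↔ -t·e^(-t); 1/(s - 5) ↔ e^(5t).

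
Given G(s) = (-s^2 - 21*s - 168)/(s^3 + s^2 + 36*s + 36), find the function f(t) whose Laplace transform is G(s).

Factor the denominator: s^3 + s^2 + 36*s + 36 = (s + 1)*(s^2 + 36).
Partial fraction decomposition gives [-4/(s + 1)] + [3*s/(s^2 + 36)] + [-24/(s^2 + 36)].
Invert each term: -4/(s + 1) ↔ -4e^(-t); 3·s/(s^2 + 36) ↔ 3cos(6t); -4·6/(s^2 + 36) ↔ -4sin(6t).

f(t) = -4*sin(6*t) + 3*cos(6*t) - 4*exp(-t)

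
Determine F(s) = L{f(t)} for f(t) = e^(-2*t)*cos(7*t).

L{cos(7t)} = s/(s^2 + 49).
By the first shifting theorem, multiplying by e^(-2t) replaces s with s + 2.

F(s) = (s + 2)/((s + 2)^2 + 49)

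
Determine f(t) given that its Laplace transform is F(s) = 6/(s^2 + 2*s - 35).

f(t) = exp(-t)*sinh(6*t)

Rewrite the denominator: s^2 + 2*s - 35 = (s + 1)^2 - 36.
The form in (s + 1) signals a first-shifting-theorem factor e^(-t).
Since L{sinh(6t)} = 6/(s^2 - 36), the inverse is e^(-t)*sinh(6*t).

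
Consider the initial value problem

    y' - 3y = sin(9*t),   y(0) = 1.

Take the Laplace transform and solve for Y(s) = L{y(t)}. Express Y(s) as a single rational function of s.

Apply the Laplace transform to the equation.
Using L{y'} = sY - y(0) = sY - 1, the left side becomes (s - 3)Y - (1).
The right side is L{sin(9*t)} = 9/(s^2 + 81).
So (s - 3)Y = 9/(s^2 + 81) + (1).
Solve for Y(s) and write it as one ratio of polynomials.

Y(s) = (s^2 + 90)/(s^3 - 3*s^2 + 81*s - 243)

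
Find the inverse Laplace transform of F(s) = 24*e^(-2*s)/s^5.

Heaviside(t - 2)*((t - 2)^4)

The factor e^(-2s) signals a time shift by c = 2 (second shifting theorem).
L{t^4} = 4!/s^5 = 24/s^5, so L^-1{24/s^5} = t^4.
Hence the inverse is u(t - 2) times that function evaluated at t - 2.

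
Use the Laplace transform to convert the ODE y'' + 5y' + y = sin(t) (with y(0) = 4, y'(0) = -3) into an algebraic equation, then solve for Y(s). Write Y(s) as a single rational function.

Take the Laplace transform of both sides.
With L{y''} = s^2 Y - s·y(0) - y'(0) and L{y'} = sY - y(0), with y(0) = 4, y'(0) = -3: the LHS transforms to (s^2 + 5*s + 1)Y - (4*s + 17).
The right side is L{sin(t)} = 1/(s^2 + 1).
So (s^2 + 5*s + 1)Y = 1/(s^2 + 1) + (4*s + 17).
Solve for Y(s) and write it as one ratio of polynomials.

Y(s) = (4*s^3 + 17*s^2 + 4*s + 18)/(s^4 + 5*s^3 + 2*s^2 + 5*s + 1)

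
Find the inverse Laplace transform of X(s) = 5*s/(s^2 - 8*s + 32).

5*exp(4*t)*sin(4*t) + 5*exp(4*t)*cos(4*t)

Complete the square in the denominator: s^2 - 8*s + 32 = (s - 4)^2 + 4^2.
Split the numerator to match: 5*s = 5·(s - 4) + 5·4.
Invert each term: 5·(s - 4)/((s - 4)^2 + 16) ↔ 5e^(4t)cos(4t); 5·4/((s - 4)^2 + 16) ↔ 5e^(4t)sin(4t).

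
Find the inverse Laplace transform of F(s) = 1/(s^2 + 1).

sin(t)

Since L{sin(t)} = 1/(s^2 + 1), the inverse is sin(t).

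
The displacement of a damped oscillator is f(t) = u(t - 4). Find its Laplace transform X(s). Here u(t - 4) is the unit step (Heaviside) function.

X(s) = exp(-4*s)/s

By the second shifting theorem, L{u(t - c)·g(t - c)} = e^(-cs)·G(s) with c = 4 and G(s) = L{g(t)}.
L{1} = 1/s.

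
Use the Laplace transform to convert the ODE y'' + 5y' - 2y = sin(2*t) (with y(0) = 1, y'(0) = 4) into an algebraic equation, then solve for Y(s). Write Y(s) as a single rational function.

Transform both sides with L{·}.
Using L{y''} = s^2 Y - s·y(0) - y'(0) and L{y'} = sY - y(0), with y(0) = 1, y'(0) = 4, the left side becomes (s^2 + 5*s - 2)Y - (s + 9).
The right side is L{sin(2*t)} = 2/(s^2 + 4).
So (s^2 + 5*s - 2)Y = 2/(s^2 + 4) + (s + 9).
Divide through and combine into a single rational function.

Y(s) = (s^3 + 9*s^2 + 4*s + 38)/(s^4 + 5*s^3 + 2*s^2 + 20*s - 8)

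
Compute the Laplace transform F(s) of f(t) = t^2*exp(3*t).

F(s) = 2/(s - 3)^3

L{t^2} = 2!/s^3 = 2/s^3.
By the first shifting theorem, multiplying by e^(3t) replaces s with s - 3.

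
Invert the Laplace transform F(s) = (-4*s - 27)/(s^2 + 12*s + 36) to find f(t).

Factor the denominator: s^2 + 12*s + 36 = (s + 6)^2.
Partial fraction decomposition gives [-4/(s + 6)] + [-3/(s + 6)^2].
Invert each term: -4/(s + 6) ↔ -4e^(-6t); -3/(s + 6)^2 ↔ -3t·e^(-6t).

f(t) = -3*t*exp(-6*t) - 4*exp(-6*t)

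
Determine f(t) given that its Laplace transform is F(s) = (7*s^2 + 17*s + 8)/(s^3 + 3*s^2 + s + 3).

f(t) = 2*sin(t) + 5*cos(t) + 2*exp(-3*t)

Factor the denominator: s^3 + 3*s^2 + s + 3 = (s + 3)*(s^2 + 1).
Partial fraction decomposition gives [2/(s + 3)] + [5*s/(s^2 + 1)] + [2/(s^2 + 1)].
Invert each term: 2/(s + 3) ↔ 2e^(-3t); 5·s/(s^2 + 1) ↔ 5cos(t); 2·1/(s^2 + 1) ↔ 2sin(t).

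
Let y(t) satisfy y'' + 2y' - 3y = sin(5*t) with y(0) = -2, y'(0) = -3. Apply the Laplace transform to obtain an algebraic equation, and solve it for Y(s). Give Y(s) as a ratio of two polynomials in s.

Apply the Laplace transform to the equation.
Using L{y''} = s^2 Y - s·y(0) - y'(0) and L{y'} = sY - y(0), with y(0) = -2, y'(0) = -3, the left side becomes (s^2 + 2*s - 3)Y - (-2*s - 7).
The right side is L{sin(5*t)} = 5/(s^2 + 25).
So (s^2 + 2*s - 3)Y = 5/(s^2 + 25) + (-2*s - 7).
Divide through and combine into a single rational function.

Y(s) = (-2*s^3 - 7*s^2 - 50*s - 170)/(s^4 + 2*s^3 + 22*s^2 + 50*s - 75)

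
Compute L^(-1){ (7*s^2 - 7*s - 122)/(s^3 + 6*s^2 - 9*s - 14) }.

Factor the denominator: s^3 + 6*s^2 - 9*s - 14 = (s - 2)*(s + 1)*(s + 7).
Partial fraction decomposition gives [-4/(s - 2)] + [5/(s + 7)] + [6/(s + 1)].
Invert each term: -4/(s - 2) ↔ -4e^(2t); 5/(s + 7) ↔ 5e^(-7t); 6/(s + 1) ↔ 6e^(-t).

-4*exp(2*t) + 6*exp(-t) + 5*exp(-7*t)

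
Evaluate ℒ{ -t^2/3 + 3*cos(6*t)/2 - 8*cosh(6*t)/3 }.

Apply the Laplace transform termwise.
(-1/3)·[L{t^2} = 2!/s^3 = 2/s^3]; (-8/3)·[L{cosh(6t)} = s/(s^2 - 36)]; (3/2)·[L{cos(6t)} = s/(s^2 + 36)].

3*s/(2*(s^2 + 36)) - 8*s/(3*(s^2 - 36)) - 2/(3*s^3)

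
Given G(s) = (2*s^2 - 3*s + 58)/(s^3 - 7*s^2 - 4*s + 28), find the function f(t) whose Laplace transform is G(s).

Factor the denominator: s^3 - 7*s^2 - 4*s + 28 = (s - 7)*(s - 2)*(s + 2).
Partial fraction decomposition gives [3/(s - 7)] + [-3/(s - 2)] + [2/(s + 2)].
Invert each term: 3/(s - 7) ↔ 3e^(7t); -3/(s - 2) ↔ -3e^(2t); 2/(s + 2) ↔ 2e^(-2t).

f(t) = 3*exp(7*t) - 3*exp(2*t) + 2*exp(-2*t)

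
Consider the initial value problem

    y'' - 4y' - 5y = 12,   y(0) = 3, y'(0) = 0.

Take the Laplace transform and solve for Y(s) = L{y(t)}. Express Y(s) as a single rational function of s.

Apply the Laplace transform to the equation.
Using L{y''} = s^2 Y - s·y(0) - y'(0) and L{y'} = sY - y(0), with y(0) = 3, y'(0) = 0, the left side becomes (s^2 - 4*s - 5)Y - (3*s - 12).
The right side is L{12} = 12/s.
So (s^2 - 4*s - 5)Y = 12/s + (3*s - 12).
Solve for Y(s) and write it as one ratio of polynomials.

Y(s) = (3*s^2 - 12*s + 12)/(s^3 - 4*s^2 - 5*s)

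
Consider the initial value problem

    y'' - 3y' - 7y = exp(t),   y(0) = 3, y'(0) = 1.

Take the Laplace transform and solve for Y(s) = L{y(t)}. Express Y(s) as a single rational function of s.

Take the Laplace transform of both sides.
Using L{y''} = s^2 Y - s·y(0) - y'(0) and L{y'} = sY - y(0), with y(0) = 3, y'(0) = 1, the left side becomes (s^2 - 3*s - 7)Y - (3*s - 8).
The right side is L{exp(t)} = 1/(s - 1).
So (s^2 - 3*s - 7)Y = 1/(s - 1) + (3*s - 8).
Isolate Y and clear denominators.

Y(s) = (3*s^2 - 11*s + 9)/(s^3 - 4*s^2 - 4*s + 7)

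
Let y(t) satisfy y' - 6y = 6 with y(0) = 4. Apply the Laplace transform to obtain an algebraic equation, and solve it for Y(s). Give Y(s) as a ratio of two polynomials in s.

Transform both sides with L{·}.
The derivative rules (L{y'} = sY - y(0) = sY - 4) turn the left side into (s - 6)Y - (4).
The right side is L{6} = 6/s.
So (s - 6)Y = 6/s + (4).
Divide through and combine into a single rational function.

Y(s) = (4*s + 6)/(s^2 - 6*s)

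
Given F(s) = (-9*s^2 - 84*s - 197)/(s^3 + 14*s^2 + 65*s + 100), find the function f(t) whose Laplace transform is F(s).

Factor the denominator: s^3 + 14*s^2 + 65*s + 100 = (s + 4)*(s + 5)^2.
Partial fraction decomposition gives [-4/(s + 5)] + [2/(s + 5)^2] + [-5/(s + 4)].
Invert each term: -4/(s + 5) ↔ -4e^(-5t); 2/(s + 5)^2 ↔ 2t·e^(-5t); -5/(s + 4) ↔ -5e^(-4t).

f(t) = 2*t*exp(-5*t) - 5*exp(-4*t) - 4*exp(-5*t)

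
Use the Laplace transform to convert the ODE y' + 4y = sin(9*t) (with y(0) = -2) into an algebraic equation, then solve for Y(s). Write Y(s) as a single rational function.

Apply the Laplace transform to the equation.
Using L{y'} = sY - y(0) = sY - (-2), the left side becomes (s + 4)Y - (-2).
The right side is L{sin(9*t)} = 9/(s^2 + 81).
So (s + 4)Y = 9/(s^2 + 81) + (-2).
Divide through and combine into a single rational function.

Y(s) = (-2*s^2 - 153)/(s^3 + 4*s^2 + 81*s + 324)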